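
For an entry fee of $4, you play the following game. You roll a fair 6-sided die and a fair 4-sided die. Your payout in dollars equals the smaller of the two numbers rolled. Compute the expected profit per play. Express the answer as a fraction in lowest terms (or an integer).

-23/12 dollars

Distribution of the smaller of the two numbers rolled: 1 w.p. 3/8, 2 w.p. 7/24, 3 w.p. 5/24, 4 w.p. 1/8
E[payout] = (3/8)·1 + (7/24)·2 + (5/24)·3 + (1/8)·4 = 25/12
Expected profit = 25/12 − 4 = -23/12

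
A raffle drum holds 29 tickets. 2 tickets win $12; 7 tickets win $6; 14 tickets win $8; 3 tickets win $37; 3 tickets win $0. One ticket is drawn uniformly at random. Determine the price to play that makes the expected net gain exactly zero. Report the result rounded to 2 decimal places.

$9.97

E[payout] = (2/29)·12 + (7/29)·6 + (14/29)·8 + (3/29)·37 + (3/29)·0 = 289/29
Fair fee = E[payout] = 289/29 ≈ $9.97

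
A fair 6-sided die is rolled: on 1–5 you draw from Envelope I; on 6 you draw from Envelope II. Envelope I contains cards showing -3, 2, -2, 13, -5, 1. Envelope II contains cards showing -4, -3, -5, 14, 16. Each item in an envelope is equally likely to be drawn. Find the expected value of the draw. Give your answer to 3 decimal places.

1.433

E[X | Envelope I] = (-3 + 2 − 2 + 13 − 5 + 1)/6 = 1
E[X | Envelope II] = (-4 − 3 − 5 + 14 + 16)/5 = 18/5
E[X] = (5/6)·1 + (1/6)·18/5 = 43/30 ≈ 1.433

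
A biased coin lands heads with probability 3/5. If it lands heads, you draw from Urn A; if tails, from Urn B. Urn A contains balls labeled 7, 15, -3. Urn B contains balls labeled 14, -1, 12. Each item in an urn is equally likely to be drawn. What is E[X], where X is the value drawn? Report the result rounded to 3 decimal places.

7.133

E[X | Urn A] = (7 + 15 − 3)/3 = 19/3
E[X | Urn B] = (14 − 1 + 12)/3 = 25/3
E[X] = (3/5)·19/3 + (2/5)·25/3 = 107/15 ≈ 7.133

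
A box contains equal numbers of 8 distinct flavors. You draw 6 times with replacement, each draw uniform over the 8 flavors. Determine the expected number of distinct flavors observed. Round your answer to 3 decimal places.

Let Xⱼ=1 if type j appears at least once. P(Xⱼ=1) = 1 − ((8−1)/8)^6 = 144495/262144.
E[#distinct] = 8·144495/262144 = 144495/32768.
≈ 4.410

4.410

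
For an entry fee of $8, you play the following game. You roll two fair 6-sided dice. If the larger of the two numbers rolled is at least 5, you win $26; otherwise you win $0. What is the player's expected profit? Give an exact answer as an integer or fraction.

58/9 dollars

E[payout] = (4/9)·0 + (5/9)·26 = 130/9
Expected profit = 130/9 − 8 = 58/9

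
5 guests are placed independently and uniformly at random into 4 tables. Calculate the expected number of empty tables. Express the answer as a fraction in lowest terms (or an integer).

243/256

Let Xⱼ=1 if table j is empty. P(Xⱼ=1) = ((4-1)/4)^5 = 243/1024.
By linearity, E[#empty] = 4·243/1024 = 243/256.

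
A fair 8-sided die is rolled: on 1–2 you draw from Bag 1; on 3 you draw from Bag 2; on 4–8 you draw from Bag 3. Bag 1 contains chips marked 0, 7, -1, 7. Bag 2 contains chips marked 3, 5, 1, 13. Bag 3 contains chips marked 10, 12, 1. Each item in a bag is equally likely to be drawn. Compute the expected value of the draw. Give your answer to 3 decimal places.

E[X | Bag 1] = (0 + 7 − 1 + 7)/4 = 13/4
E[X | Bag 2] = (3 + 5 + 1 + 13)/4 = 11/2
E[X | Bag 3] = (10 + 12 + 1)/3 = 23/3
E[X] = (1/4)·13/4 + (1/8)·11/2 + (5/8)·23/3 = 151/24 ≈ 6.292

6.292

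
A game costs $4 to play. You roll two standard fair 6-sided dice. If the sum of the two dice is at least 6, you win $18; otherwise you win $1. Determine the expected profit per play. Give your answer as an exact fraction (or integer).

167/18 dollars

E[payout] = (5/18)·1 + (13/18)·18 = 239/18
Expected profit = 239/18 − 4 = 167/18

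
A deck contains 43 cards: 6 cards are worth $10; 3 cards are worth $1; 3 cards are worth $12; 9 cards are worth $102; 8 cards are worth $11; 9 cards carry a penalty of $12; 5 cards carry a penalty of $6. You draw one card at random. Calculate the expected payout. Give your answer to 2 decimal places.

$22.49

E[payout] = (6/43)·10 + (3/43)·1 + (3/43)·12 + (9/43)·102 + (8/43)·11 + (9/43)·(-12) + (5/43)·(-6) = 967/43
≈ $22.49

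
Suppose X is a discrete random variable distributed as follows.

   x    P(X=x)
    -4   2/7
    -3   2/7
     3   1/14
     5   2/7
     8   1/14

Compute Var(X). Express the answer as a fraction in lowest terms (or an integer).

E[X] = (2/7)·(-4) + (2/7)·(-3) + (1/14)·3 + (2/7)·5 + (1/14)·8 = 3/14
E[X²] = (2/7)·16 + (2/7)·9 + (1/14)·9 + (2/7)·25 + (1/14)·64 = 39/2
Var(X) = 39/2 − (3/14)² = 3813/196

3813/196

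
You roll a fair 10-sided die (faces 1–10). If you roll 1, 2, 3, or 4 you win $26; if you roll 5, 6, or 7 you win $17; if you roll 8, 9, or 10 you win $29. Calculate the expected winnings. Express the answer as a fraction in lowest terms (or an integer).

121/5 dollars

E[payout] = (3/10)·17 + (2/5)·26 + (3/10)·29 = 121/5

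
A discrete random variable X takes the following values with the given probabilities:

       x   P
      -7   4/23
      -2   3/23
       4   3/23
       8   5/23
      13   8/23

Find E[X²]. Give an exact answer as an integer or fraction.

E[X²] = (4/23)·49 + (3/23)·4 + (3/23)·16 + (5/23)·64 + (8/23)·169
     = 1928/23

1928/23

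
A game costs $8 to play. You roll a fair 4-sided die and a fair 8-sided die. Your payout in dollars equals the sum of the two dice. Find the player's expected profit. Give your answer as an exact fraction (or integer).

Distribution of the sum of the two dice: 2 w.p. 1/32, 3 w.p. 1/16, 4 w.p. 3/32, 5 w.p. 1/8, 6 w.p. 1/8, 7 w.p. 1/8, …
E[payout] = (1/32)·2 + (1/16)·3 + (3/32)·4 + (1/8)·5 + (1/8)·6 + (1/8)·7 + (1/8)·8 + (1/8)·9 + (3/32)·10 + (1/16)·11 + (1/32)·12 = 7
Expected profit = 7 − 8 = -1

-$1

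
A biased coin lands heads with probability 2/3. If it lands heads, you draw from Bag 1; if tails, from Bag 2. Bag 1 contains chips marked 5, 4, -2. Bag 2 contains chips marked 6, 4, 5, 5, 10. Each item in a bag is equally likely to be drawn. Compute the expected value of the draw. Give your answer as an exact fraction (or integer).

E[X | Bag 1] = (5 + 4 − 2)/3 = 7/3
E[X | Bag 2] = (6 + 4 + 5 + 5 + 10)/5 = 6
E[X] = (2/3)·7/3 + (1/3)·6 = 32/9

32/9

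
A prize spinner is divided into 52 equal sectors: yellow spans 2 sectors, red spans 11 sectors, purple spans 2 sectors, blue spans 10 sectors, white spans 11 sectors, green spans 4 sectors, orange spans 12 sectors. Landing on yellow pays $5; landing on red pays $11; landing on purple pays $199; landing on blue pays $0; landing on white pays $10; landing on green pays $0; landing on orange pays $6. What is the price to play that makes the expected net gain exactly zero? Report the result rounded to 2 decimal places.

E[payout] = (2/52)·5 + (11/52)·11 + (2/52)·199 + (10/52)·0 + (11/52)·10 + (4/52)·0 + (12/52)·6 = 711/52
Fair fee = E[payout] = 711/52 ≈ $13.67

$13.67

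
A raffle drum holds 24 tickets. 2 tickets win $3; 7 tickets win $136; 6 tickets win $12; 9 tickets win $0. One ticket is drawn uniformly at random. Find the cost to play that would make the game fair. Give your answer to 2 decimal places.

$42.92

E[payout] = (2/24)·3 + (7/24)·136 + (6/24)·12 + (9/24)·0 = 515/12
Fair fee = E[payout] = 515/12 ≈ $42.92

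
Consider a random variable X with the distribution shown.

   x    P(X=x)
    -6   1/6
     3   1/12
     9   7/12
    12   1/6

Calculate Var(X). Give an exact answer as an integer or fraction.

143/4

E[X] = (1/6)·(-6) + (1/12)·3 + (7/12)·9 + (1/6)·12 = 13/2
E[X²] = (1/6)·36 + (1/12)·9 + (7/12)·81 + (1/6)·144 = 78
Var(X) = 78 − (13/2)² = 143/4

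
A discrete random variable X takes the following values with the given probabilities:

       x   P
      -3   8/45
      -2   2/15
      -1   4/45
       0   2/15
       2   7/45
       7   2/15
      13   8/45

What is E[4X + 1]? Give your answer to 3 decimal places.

11.667

E[4x+1] = (8/45)·(-11) + (2/15)·(-7) + (4/45)·(-3) + (2/15)·1 + (7/45)·9 + (2/15)·29 + (8/45)·53
     = 35/3 ≈ 11.667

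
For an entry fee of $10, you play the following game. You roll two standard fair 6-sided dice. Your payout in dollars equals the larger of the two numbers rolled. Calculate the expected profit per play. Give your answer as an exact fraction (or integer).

-199/36 dollars

Distribution of the larger of the two numbers rolled: 1 w.p. 1/36, 2 w.p. 1/12, 3 w.p. 5/36, 4 w.p. 7/36, 5 w.p. 1/4, 6 w.p. 11/36
E[payout] = (1/36)·1 + (1/12)·2 + (5/36)·3 + (7/36)·4 + (1/4)·5 + (11/36)·6 = 161/36
Expected profit = 161/36 − 10 = -199/36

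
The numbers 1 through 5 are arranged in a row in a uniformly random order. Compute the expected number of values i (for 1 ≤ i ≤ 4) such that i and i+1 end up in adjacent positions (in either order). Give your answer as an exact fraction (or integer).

For each i ∈ {1,…,4}, let Xᵢ = 1 if i and i+1 are adjacent. P(Xᵢ=1) = 2·(5−1)!/5! = 2/5.
By linearity, E[ΣXᵢ] = (4)·(2/5) = 8/5.

8/5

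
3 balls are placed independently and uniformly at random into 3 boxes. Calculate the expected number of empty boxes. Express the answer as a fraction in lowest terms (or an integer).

8/9

Let Xⱼ=1 if box j is empty. P(Xⱼ=1) = ((3-1)/3)^3 = 8/27.
By linearity, E[#empty] = 3·8/27 = 8/9.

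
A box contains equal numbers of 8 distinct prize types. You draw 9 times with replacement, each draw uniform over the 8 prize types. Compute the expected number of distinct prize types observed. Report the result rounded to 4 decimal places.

5.5947

Let Xⱼ=1 if type j appears at least once. P(Xⱼ=1) = 1 − ((8−1)/8)^9 = 93864121/134217728.
E[#distinct] = 8·93864121/134217728 = 93864121/16777216.
≈ 5.5947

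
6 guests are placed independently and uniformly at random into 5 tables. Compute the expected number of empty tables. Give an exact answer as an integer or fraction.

4096/3125

Let Xⱼ=1 if table j is empty. P(Xⱼ=1) = ((5-1)/5)^6 = 4096/15625.
By linearity, E[#empty] = 5·4096/15625 = 4096/3125.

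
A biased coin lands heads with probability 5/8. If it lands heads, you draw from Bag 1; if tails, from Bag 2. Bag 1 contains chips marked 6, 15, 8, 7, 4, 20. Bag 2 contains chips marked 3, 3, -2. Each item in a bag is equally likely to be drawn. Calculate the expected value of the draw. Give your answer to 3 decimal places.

6.750

E[X | Bag 1] = (6 + 15 + 8 + 7 + 4 + 20)/6 = 10
E[X | Bag 2] = (3 + 3 − 2)/3 = 4/3
E[X] = (5/8)·10 + (3/8)·4/3 = 27/4 ≈ 6.750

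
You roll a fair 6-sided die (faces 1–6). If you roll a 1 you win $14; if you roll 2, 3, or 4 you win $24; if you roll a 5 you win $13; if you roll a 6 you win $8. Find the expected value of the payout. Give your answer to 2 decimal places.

E[payout] = (1/6)·8 + (1/6)·13 + (1/6)·14 + (1/2)·24 = 107/6
≈ $17.83

$17.83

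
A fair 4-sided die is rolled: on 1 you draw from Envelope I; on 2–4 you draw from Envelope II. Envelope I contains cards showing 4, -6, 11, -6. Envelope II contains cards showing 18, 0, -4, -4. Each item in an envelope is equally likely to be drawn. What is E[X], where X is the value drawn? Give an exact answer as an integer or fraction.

33/16

E[X | Envelope I] = (4 − 6 + 11 − 6)/4 = 3/4
E[X | Envelope II] = (18 + 0 − 4 − 4)/4 = 5/2
E[X] = (1/4)·3/4 + (3/4)·5/2 = 33/16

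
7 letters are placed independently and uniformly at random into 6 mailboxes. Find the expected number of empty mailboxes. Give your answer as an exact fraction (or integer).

78125/46656

Let Xⱼ=1 if mailbox j is empty. P(Xⱼ=1) = ((6-1)/6)^7 = 78125/279936.
By linearity, E[#empty] = 6·78125/279936 = 78125/46656.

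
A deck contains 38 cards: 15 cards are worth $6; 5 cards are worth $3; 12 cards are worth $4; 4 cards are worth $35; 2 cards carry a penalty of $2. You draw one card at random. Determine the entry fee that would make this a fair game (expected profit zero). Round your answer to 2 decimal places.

E[payout] = (15/38)·6 + (5/38)·3 + (12/38)·4 + (4/38)·35 + (2/38)·(-2) = 289/38
Fair fee = E[payout] = 289/38 ≈ $7.61

$7.61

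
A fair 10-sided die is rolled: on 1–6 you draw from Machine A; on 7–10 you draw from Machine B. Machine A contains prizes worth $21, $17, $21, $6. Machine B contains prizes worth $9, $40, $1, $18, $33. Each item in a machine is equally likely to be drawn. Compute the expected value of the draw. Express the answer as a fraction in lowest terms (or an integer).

1783/100 dollars

E[X | Machine A] = (21 + 17 + 21 + 6)/4 = 65/4
E[X | Machine B] = (9 + 40 + 1 + 18 + 33)/5 = 101/5
E[X] = (3/5)·65/4 + (2/5)·101/5 = 1783/100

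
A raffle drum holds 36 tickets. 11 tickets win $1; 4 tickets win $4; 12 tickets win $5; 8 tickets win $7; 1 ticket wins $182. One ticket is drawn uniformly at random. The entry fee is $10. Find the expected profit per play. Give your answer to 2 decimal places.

-$0.97

E[payout] = (11/36)·1 + (4/36)·4 + (12/36)·5 + (8/36)·7 + (1/36)·182 = 325/36
Expected profit = 325/36 − 10 = -35/36 ≈ -$0.97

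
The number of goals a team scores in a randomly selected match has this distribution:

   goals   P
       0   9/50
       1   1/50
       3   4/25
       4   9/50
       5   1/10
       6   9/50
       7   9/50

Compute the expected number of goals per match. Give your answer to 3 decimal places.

E[X] = (9/50)·0 + (1/50)·1 + (4/25)·3 + (9/50)·4 + (1/10)·5 + (9/50)·6 + (9/50)·7
     = 203/50 ≈ 4.060

4.060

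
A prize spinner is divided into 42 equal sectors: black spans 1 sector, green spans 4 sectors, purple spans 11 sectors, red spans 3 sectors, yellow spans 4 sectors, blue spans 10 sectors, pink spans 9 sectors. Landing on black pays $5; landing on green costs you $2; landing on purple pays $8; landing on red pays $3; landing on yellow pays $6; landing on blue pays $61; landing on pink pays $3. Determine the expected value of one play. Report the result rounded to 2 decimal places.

E[payout] = (1/42)·5 + (4/42)·(-2) + (11/42)·8 + (3/42)·3 + (4/42)·6 + (10/42)·61 + (9/42)·3 = 755/42
≈ $17.98

$17.98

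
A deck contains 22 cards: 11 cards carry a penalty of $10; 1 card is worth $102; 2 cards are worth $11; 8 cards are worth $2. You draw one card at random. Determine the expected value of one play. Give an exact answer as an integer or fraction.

E[payout] = (11/22)·(-10) + (1/22)·102 + (2/22)·11 + (8/22)·2 = 15/11

15/11 dollars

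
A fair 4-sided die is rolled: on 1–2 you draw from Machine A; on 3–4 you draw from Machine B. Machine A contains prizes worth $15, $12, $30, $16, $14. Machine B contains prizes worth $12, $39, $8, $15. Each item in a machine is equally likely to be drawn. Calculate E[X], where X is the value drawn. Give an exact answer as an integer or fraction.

E[X | Machine A] = (15 + 12 + 30 + 16 + 14)/5 = 87/5
E[X | Machine B] = (12 + 39 + 8 + 15)/4 = 37/2
E[X] = (1/2)·87/5 + (1/2)·37/2 = 359/20

359/20 dollars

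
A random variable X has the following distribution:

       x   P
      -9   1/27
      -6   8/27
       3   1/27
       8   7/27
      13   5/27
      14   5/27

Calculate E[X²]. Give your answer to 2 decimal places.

98.19

E[X²] = (1/27)·81 + (8/27)·36 + (1/27)·9 + (7/27)·64 + (5/27)·169 + (5/27)·196
     = 2651/27 ≈ 98.19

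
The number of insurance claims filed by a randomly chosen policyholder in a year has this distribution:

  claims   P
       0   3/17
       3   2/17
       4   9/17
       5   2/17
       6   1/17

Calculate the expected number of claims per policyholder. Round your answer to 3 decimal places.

E[X] = (3/17)·0 + (2/17)·3 + (9/17)·4 + (2/17)·5 + (1/17)·6
     = 58/17 ≈ 3.412

3.412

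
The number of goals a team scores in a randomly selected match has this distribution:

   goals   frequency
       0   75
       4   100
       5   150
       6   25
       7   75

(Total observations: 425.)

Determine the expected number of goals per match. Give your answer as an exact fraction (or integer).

73/17

Total = 425, so P(goals=0) = 75/425, etc.
E[X] = (3/17)·0 + (4/17)·4 + (6/17)·5 + (1/17)·6 + (3/17)·7
     = 73/17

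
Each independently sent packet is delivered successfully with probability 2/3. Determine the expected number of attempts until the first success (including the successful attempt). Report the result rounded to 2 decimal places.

1.50

For a geometric distribution, E[trials] = 1/p = 1/(2/3) = 3/2.
≈ 1.50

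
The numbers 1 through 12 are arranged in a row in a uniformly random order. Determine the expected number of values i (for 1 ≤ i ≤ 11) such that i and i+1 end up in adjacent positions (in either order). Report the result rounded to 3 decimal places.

1.833

For each i ∈ {1,…,11}, let Xᵢ = 1 if i and i+1 are adjacent. P(Xᵢ=1) = 2·(12−1)!/12! = 2/12.
By linearity, E[ΣXᵢ] = (11)·(2/12) = 11/6.
≈ 1.833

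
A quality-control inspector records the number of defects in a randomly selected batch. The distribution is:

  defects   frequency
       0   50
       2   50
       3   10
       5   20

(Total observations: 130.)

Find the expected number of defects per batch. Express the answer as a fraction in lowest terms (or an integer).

23/13

Total = 130, so P(defects=0) = 50/130, etc.
E[X] = (5/13)·0 + (5/13)·2 + (1/13)·3 + (2/13)·5
     = 23/13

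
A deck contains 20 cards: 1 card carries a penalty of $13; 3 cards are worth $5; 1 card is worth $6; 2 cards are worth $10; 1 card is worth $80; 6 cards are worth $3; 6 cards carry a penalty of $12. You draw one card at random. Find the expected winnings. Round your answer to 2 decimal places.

E[payout] = (1/20)·(-13) + (3/20)·5 + (1/20)·6 + (2/20)·10 + (1/20)·80 + (6/20)·3 + (6/20)·(-12) = 27/10
≈ $2.70

$2.70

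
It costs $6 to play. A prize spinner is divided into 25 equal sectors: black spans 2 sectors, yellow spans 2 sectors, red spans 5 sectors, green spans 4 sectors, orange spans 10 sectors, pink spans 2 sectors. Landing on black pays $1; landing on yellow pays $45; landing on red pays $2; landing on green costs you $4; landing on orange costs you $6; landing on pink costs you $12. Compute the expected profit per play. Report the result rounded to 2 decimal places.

E[payout] = (2/25)·1 + (2/25)·45 + (5/25)·2 + (4/25)·(-4) + (10/25)·(-6) + (2/25)·(-12) = 2/25
Expected profit = 2/25 − 6 = -148/25 ≈ -$5.92

-$5.92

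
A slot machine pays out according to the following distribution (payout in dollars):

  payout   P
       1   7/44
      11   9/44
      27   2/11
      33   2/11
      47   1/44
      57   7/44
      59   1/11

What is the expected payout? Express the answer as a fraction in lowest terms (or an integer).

E[X] = (7/44)·1 + (9/44)·11 + (2/11)·27 + (2/11)·33 + (1/44)·47 + (7/44)·57 + (1/11)·59
     = 317/11

317/11 dollars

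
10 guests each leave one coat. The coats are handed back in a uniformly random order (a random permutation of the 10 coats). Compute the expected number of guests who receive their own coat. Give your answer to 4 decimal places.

Let Xᵢ = 1 if person i gets their own coat. For each i, P(Xᵢ=1) = 1/10.
By linearity of expectation, E[X₁+…+X_10] = 10·(1/10) = 1.
≈ 1.0000

1.0000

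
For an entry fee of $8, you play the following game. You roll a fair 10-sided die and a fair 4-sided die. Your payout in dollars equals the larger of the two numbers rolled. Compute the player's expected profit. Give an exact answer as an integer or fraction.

-9/4 dollars

Distribution of the larger of the two numbers rolled: 1 w.p. 1/40, 2 w.p. 3/40, 3 w.p. 1/8, 4 w.p. 7/40, 5 w.p. 1/10, 6 w.p. 1/10, …
E[payout] = (1/40)·1 + (3/40)·2 + (1/8)·3 + (7/40)·4 + (1/10)·5 + (1/10)·6 + (1/10)·7 + (1/10)·8 + (1/10)·9 + (1/10)·10 = 23/4
Expected profit = 23/4 − 8 = -9/4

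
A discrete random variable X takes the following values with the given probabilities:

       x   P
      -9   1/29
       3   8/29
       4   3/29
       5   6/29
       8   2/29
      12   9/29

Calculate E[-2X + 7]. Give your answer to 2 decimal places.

-5.48

E[-2x+7] = (1/29)·25 + (8/29)·1 + (3/29)·(-1) + (6/29)·(-3) + (2/29)·(-9) + (9/29)·(-17)
     = -159/29 ≈ -5.48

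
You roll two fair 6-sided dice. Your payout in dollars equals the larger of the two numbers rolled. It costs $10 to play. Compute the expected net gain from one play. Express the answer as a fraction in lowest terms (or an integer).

Distribution of the larger of the two numbers rolled: 1 w.p. 1/36, 2 w.p. 1/12, 3 w.p. 5/36, 4 w.p. 7/36, 5 w.p. 1/4, 6 w.p. 11/36
E[payout] = (1/36)·1 + (1/12)·2 + (5/36)·3 + (7/36)·4 + (1/4)·5 + (11/36)·6 = 161/36
Expected profit = 161/36 − 10 = -199/36

-199/36 dollars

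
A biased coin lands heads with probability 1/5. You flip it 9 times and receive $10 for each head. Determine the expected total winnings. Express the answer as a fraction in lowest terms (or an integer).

E[#heads] = 9·1/5 = 9/5 (linearity over flips).
E[winnings] = 10·9/5 = 18.

$18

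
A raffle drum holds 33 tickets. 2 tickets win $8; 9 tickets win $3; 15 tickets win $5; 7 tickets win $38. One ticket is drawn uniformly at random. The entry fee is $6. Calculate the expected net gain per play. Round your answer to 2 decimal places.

E[payout] = (2/33)·8 + (9/33)·3 + (15/33)·5 + (7/33)·38 = 128/11
Expected profit = 128/11 − 6 = 62/11 ≈ $5.64

$5.64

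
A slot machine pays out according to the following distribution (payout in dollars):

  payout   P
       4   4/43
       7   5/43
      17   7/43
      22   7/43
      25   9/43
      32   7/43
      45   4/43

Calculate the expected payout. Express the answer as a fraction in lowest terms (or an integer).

E[X] = (4/43)·4 + (5/43)·7 + (7/43)·17 + (7/43)·22 + (9/43)·25 + (7/43)·32 + (4/43)·45
     = 953/43

953/43 dollars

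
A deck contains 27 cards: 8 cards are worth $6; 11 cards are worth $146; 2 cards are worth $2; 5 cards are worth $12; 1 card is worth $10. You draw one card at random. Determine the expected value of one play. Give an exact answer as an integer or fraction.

E[payout] = (8/27)·6 + (11/27)·146 + (2/27)·2 + (5/27)·12 + (1/27)·10 = 64

$64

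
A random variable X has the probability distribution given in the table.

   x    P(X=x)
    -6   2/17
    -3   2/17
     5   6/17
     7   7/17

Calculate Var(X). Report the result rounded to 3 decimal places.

21.419

E[X] = (2/17)·(-6) + (2/17)·(-3) + (6/17)·5 + (7/17)·7 = 61/17
E[X²] = (2/17)·36 + (2/17)·9 + (6/17)·25 + (7/17)·49 = 583/17
Var(X) = 583/17 − (61/17)² = 6190/289 ≈ 21.419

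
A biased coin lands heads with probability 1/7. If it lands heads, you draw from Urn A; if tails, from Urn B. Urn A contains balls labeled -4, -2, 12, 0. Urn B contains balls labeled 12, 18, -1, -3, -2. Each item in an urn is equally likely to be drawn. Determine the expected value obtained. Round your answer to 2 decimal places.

E[X | Urn A] = (-4 − 2 + 12 + 0)/4 = 3/2
E[X | Urn B] = (12 + 18 − 1 − 3 − 2)/5 = 24/5
E[X] = (1/7)·3/2 + (6/7)·24/5 = 303/70 ≈ 4.33

4.33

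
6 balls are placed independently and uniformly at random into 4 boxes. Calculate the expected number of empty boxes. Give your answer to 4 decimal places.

0.7119

Let Xⱼ=1 if box j is empty. P(Xⱼ=1) = ((4-1)/4)^6 = 729/4096.
By linearity, E[#empty] = 4·729/4096 = 729/1024.
≈ 0.7119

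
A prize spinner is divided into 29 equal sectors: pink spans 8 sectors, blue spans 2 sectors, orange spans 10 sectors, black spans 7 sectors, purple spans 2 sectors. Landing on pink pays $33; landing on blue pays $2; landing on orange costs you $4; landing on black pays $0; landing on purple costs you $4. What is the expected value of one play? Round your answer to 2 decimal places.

E[payout] = (8/29)·33 + (2/29)·2 + (10/29)·(-4) + (7/29)·0 + (2/29)·(-4) = 220/29
≈ $7.59

$7.59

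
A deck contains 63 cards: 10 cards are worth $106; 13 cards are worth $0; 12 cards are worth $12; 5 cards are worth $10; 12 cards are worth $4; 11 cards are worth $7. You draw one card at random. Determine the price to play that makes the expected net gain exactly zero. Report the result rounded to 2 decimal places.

E[payout] = (10/63)·106 + (13/63)·0 + (12/63)·12 + (5/63)·10 + (12/63)·4 + (11/63)·7 = 197/9
Fair fee = E[payout] = 197/9 ≈ $21.89

$21.89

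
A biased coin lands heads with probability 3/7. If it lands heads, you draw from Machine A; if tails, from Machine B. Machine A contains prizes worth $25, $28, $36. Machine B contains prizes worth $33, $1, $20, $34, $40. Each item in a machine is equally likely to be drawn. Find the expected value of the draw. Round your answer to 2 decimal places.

E[X | Machine A] = (25 + 28 + 36)/3 = 89/3
E[X | Machine B] = (33 + 1 + 20 + 34 + 40)/5 = 128/5
E[X] = (3/7)·89/3 + (4/7)·128/5 = 957/35 ≈ 27.34

$27.34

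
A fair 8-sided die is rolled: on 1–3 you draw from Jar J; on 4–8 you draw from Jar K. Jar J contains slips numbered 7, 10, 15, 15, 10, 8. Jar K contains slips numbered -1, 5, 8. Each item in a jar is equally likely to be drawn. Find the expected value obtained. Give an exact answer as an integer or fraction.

105/16

E[X | Jar J] = (7 + 10 + 15 + 15 + 10 + 8)/6 = 65/6
E[X | Jar K] = (-1 + 5 + 8)/3 = 4
E[X] = (3/8)·65/6 + (5/8)·4 = 105/16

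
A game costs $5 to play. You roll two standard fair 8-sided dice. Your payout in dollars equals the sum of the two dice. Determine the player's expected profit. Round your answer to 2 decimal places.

Distribution of the sum of the two dice: 2 w.p. 1/64, 3 w.p. 1/32, 4 w.p. 3/64, 5 w.p. 1/16, 6 w.p. 5/64, 7 w.p. 3/32, …
E[payout] = (1/64)·2 + (1/32)·3 + (3/64)·4 + (1/16)·5 + (5/64)·6 + (3/32)·7 + (7/64)·8 + (1/8)·9 + (7/64)·10 + (3/32)·11 + (5/64)·12 + (1/16)·13 + (3/64)·14 + (1/32)·15 + (1/64)·16 = 9
Expected profit = 9 − 5 = 4 ≈ $4.00

$4.00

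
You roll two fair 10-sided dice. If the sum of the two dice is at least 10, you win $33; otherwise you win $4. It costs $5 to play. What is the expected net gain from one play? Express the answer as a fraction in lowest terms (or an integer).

439/25 dollars

E[payout] = (9/25)·4 + (16/25)·33 = 564/25
Expected profit = 564/25 − 5 = 439/25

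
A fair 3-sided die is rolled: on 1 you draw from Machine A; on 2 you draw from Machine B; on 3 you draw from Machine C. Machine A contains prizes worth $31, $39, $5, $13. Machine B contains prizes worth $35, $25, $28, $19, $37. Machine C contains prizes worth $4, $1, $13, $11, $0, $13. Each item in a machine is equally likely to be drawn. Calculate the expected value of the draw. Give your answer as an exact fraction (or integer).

289/15 dollars

E[X | Machine A] = (31 + 39 + 5 + 13)/4 = 22
E[X | Machine B] = (35 + 25 + 28 + 19 + 37)/5 = 144/5
E[X | Machine C] = (4 + 1 + 13 + 11 + 0 + 13)/6 = 7
E[X] = (1/3)·22 + (1/3)·144/5 + (1/3)·7 = 289/15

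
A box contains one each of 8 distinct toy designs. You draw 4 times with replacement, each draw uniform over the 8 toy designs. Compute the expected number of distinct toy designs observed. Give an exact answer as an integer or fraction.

1695/512

Let Xⱼ=1 if type j appears at least once. P(Xⱼ=1) = 1 − ((8−1)/8)^4 = 1695/4096.
E[#distinct] = 8·1695/4096 = 1695/512.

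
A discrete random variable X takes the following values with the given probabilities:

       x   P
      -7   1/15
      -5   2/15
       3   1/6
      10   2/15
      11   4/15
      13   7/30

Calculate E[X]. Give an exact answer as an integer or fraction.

20/3

E[X] = (1/15)·(-7) + (2/15)·(-5) + (1/6)·3 + (2/15)·10 + (4/15)·11 + (7/30)·13
     = 20/3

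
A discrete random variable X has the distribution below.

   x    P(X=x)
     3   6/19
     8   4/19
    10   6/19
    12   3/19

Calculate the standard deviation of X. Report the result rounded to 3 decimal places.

3.404

E[X] = 146/19, E[X²] = 1342/19
Var(X) = E[X²] − (E[X])² = 1342/19 − 21316/361 = 4182/361
SD(X) = √(4182/361) ≈ 3.404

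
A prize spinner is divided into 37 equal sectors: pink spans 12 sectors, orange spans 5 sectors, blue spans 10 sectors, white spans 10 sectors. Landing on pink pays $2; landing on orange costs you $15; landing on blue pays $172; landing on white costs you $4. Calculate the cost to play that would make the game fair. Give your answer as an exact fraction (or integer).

E[payout] = (12/37)·2 + (5/37)·(-15) + (10/37)·172 + (10/37)·(-4) = 1629/37
Fair fee = E[payout] = 1629/37

1629/37 dollars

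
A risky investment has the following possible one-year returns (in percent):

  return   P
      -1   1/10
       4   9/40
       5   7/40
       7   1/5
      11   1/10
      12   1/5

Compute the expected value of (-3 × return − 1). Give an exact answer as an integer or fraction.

E[-3x-1] = (1/10)·2 + (9/40)·(-13) + (7/40)·(-16) + (1/5)·(-22) + (1/10)·(-34) + (1/5)·(-37)
     = -829/40

-829/40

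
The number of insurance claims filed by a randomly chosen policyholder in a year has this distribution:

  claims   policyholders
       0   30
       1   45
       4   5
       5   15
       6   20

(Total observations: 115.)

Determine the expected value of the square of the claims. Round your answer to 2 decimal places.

10.61

Total = 115, so P(claims=0) = 30/115, etc.
E[X²] = (6/23)·0 + (9/23)·1 + (1/23)·16 + (3/23)·25 + (4/23)·36
     = 244/23 ≈ 10.61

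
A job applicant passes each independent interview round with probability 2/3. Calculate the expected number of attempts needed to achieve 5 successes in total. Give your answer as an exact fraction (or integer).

By linearity (sum of 5 independent geometric waits), E[trials] = 5/p = 5/(2/3) = 15/2.

15/2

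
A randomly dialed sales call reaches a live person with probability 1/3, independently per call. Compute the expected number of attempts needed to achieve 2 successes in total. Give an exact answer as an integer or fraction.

6

By linearity (sum of 2 independent geometric waits), E[trials] = 2/p = 2/(1/3) = 6.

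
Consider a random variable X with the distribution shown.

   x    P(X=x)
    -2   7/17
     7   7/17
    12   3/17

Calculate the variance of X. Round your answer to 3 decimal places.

E[X] = (7/17)·(-2) + (7/17)·7 + (3/17)·12 = 71/17
E[X²] = (7/17)·4 + (7/17)·49 + (3/17)·144 = 803/17
Var(X) = 803/17 − (71/17)² = 8610/289 ≈ 29.792

29.792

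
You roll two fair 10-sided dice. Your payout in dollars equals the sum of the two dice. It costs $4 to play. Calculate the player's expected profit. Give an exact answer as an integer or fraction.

$7

Distribution of the sum of the two dice: 2 w.p. 1/100, 3 w.p. 1/50, 4 w.p. 3/100, 5 w.p. 1/25, 6 w.p. 1/20, 7 w.p. 3/50, …
E[payout] = (1/100)·2 + (1/50)·3 + (3/100)·4 + (1/25)·5 + (1/20)·6 + (3/50)·7 + (7/100)·8 + (2/25)·9 + (9/100)·10 + (1/10)·11 + (9/100)·12 + (2/25)·13 + (7/100)·14 + (3/50)·15 + (1/20)·16 + (1/25)·17 + (3/100)·18 + (1/50)·19 + (1/100)·20 = 11
Expected profit = 11 − 4 = 7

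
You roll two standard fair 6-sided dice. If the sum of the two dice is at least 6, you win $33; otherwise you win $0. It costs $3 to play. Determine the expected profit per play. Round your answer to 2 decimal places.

$20.83

E[payout] = (5/18)·0 + (13/18)·33 = 143/6
Expected profit = 143/6 − 3 = 125/6 ≈ $20.83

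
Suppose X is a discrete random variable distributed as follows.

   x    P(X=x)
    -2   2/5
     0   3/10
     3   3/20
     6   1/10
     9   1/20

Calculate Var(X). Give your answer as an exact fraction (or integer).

E[X] = (2/5)·(-2) + (3/10)·0 + (3/20)·3 + (1/10)·6 + (1/20)·9 = 7/10
E[X²] = (2/5)·4 + (3/10)·0 + (3/20)·9 + (1/10)·36 + (1/20)·81 = 53/5
Var(X) = 53/5 − (7/10)² = 1011/100

1011/100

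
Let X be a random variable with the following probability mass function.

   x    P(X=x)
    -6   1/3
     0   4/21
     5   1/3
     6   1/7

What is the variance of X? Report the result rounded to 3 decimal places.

25.202

E[X] = (1/3)·(-6) + (4/21)·0 + (1/3)·5 + (1/7)·6 = 11/21
E[X²] = (1/3)·36 + (4/21)·0 + (1/3)·25 + (1/7)·36 = 535/21
Var(X) = 535/21 − (11/21)² = 11114/441 ≈ 25.202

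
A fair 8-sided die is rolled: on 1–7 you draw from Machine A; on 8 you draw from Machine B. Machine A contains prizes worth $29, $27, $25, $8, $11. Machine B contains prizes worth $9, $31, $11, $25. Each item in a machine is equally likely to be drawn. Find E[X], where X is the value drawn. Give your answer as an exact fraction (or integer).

159/8 dollars

E[X | Machine A] = (29 + 27 + 25 + 8 + 11)/5 = 20
E[X | Machine B] = (9 + 31 + 11 + 25)/4 = 19
E[X] = (7/8)·20 + (1/8)·19 = 159/8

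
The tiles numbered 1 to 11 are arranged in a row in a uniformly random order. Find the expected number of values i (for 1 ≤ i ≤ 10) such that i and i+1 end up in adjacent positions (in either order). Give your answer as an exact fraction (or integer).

20/11

For each i ∈ {1,…,10}, let Xᵢ = 1 if i and i+1 are adjacent. P(Xᵢ=1) = 2·(11−1)!/11! = 2/11.
By linearity, E[ΣXᵢ] = (10)·(2/11) = 20/11.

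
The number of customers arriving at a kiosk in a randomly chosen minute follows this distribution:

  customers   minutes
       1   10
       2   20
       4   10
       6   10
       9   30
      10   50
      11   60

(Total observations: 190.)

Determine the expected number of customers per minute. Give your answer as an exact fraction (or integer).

158/19

Total = 190, so P(customers=1) = 10/190, etc.
E[X] = (1/19)·1 + (2/19)·2 + (1/19)·4 + (1/19)·6 + (3/19)·9 + (5/19)·10 + (6/19)·11
     = 158/19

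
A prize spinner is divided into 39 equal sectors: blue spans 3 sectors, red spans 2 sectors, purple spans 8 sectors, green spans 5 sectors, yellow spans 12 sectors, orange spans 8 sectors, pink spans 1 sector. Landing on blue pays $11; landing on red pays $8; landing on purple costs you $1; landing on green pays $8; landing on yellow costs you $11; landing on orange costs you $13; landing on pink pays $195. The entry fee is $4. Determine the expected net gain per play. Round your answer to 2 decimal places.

-$2.97

E[payout] = (3/39)·11 + (2/39)·8 + (8/39)·(-1) + (5/39)·8 + (12/39)·(-11) + (8/39)·(-13) + (1/39)·195 = 40/39
Expected profit = 40/39 − 4 = -116/39 ≈ -$2.97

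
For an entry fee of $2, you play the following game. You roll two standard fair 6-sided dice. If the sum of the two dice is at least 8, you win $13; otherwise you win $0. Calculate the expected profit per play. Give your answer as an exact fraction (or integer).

E[payout] = (7/12)·0 + (5/12)·13 = 65/12
Expected profit = 65/12 − 2 = 41/12

41/12 dollars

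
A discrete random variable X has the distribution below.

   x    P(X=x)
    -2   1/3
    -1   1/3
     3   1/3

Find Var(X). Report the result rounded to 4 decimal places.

E[X] = (1/3)·(-2) + (1/3)·(-1) + (1/3)·3 = 0
E[X²] = (1/3)·4 + (1/3)·1 + (1/3)·9 = 14/3
Var(X) = 14/3 − (0)² = 14/3 ≈ 4.6667

4.6667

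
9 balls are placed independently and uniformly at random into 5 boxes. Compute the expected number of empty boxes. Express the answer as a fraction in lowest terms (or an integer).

262144/390625

Let Xⱼ=1 if box j is empty. P(Xⱼ=1) = ((5-1)/5)^9 = 262144/1953125.
By linearity, E[#empty] = 5·262144/1953125 = 262144/390625.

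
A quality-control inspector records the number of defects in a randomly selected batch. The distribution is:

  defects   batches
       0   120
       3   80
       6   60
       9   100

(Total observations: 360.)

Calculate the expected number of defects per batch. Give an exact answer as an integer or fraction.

25/6

Total = 360, so P(defects=0) = 120/360, etc.
E[X] = (1/3)·0 + (2/9)·3 + (1/6)·6 + (5/18)·9
     = 25/6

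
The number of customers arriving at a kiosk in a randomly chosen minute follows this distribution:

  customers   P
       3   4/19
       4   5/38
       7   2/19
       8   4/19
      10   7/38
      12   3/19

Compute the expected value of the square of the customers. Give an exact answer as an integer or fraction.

1212/19

E[X²] = (4/19)·9 + (5/38)·16 + (2/19)·49 + (4/19)·64 + (7/38)·100 + (3/19)·144
     = 1212/19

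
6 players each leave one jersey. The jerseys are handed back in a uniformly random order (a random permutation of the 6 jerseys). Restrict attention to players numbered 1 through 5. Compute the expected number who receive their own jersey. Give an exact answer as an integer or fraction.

Let Xᵢ = 1 if person i gets their own jersey. For each i, P(Xᵢ=1) = 1/6.
By linearity of expectation, E[X₁+…+X_5] = 5·(1/6) = 5/6.

5/6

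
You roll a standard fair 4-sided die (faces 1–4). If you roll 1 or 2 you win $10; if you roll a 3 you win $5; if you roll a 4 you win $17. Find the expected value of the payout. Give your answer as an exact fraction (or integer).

21/2 dollars

E[payout] = (1/4)·5 + (1/2)·10 + (1/4)·17 = 21/2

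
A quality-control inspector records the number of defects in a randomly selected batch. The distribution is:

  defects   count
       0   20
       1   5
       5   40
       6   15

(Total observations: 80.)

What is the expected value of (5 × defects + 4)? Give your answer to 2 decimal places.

Total = 80, so P(defects=0) = 20/80, etc.
E[5x+4] = (1/4)·4 + (1/16)·9 + (1/2)·29 + (3/16)·34
     = 359/16 ≈ 22.44

22.44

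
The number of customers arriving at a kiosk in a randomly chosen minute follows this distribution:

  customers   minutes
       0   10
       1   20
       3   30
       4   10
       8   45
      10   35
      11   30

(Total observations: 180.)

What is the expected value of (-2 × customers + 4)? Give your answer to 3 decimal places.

-9.222

Total = 180, so P(customers=0) = 10/180, etc.
E[-2x+4] = (1/18)·4 + (1/9)·2 + (1/6)·(-2) + (1/18)·(-4) + (1/4)·(-12) + (7/36)·(-16) + (1/6)·(-18)
     = -83/9 ≈ -9.222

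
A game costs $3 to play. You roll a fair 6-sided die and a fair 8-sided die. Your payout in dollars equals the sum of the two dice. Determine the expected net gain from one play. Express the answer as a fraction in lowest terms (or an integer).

$5

Distribution of the sum of the two dice: 2 w.p. 1/48, 3 w.p. 1/24, 4 w.p. 1/16, 5 w.p. 1/12, 6 w.p. 5/48, 7 w.p. 1/8, …
E[payout] = (1/48)·2 + (1/24)·3 + (1/16)·4 + (1/12)·5 + (5/48)·6 + (1/8)·7 + (1/8)·8 + (1/8)·9 + (5/48)·10 + (1/12)·11 + (1/16)·12 + (1/24)·13 + (1/48)·14 = 8
Expected profit = 8 − 3 = 5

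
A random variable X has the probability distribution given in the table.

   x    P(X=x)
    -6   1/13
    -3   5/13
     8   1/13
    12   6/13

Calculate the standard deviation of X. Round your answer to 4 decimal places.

7.5510

E[X] = 59/13, E[X²] = 1009/13
Var(X) = E[X²] − (E[X])² = 1009/13 − 3481/169 = 9636/169
SD(X) = √(9636/169) ≈ 7.5510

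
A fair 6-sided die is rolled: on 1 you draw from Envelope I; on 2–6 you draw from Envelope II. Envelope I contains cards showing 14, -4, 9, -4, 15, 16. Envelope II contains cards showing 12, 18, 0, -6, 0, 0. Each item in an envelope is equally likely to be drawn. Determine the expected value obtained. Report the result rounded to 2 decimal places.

4.61

E[X | Envelope I] = (14 − 4 + 9 − 4 + 15 + 16)/6 = 23/3
E[X | Envelope II] = (12 + 18 + 0 − 6 + 0 + 0)/6 = 4
E[X] = (1/6)·23/3 + (5/6)·4 = 83/18 ≈ 4.61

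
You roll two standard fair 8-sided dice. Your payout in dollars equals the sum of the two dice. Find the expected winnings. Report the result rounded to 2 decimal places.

Distribution of the sum of the two dice: 2 w.p. 1/64, 3 w.p. 1/32, 4 w.p. 3/64, 5 w.p. 1/16, 6 w.p. 5/64, 7 w.p. 3/32, …
E[payout] = (1/64)·2 + (1/32)·3 + (3/64)·4 + (1/16)·5 + (5/64)·6 + (3/32)·7 + (7/64)·8 + (1/8)·9 + (7/64)·10 + (3/32)·11 + (5/64)·12 + (1/16)·13 + (3/64)·14 + (1/32)·15 + (1/64)·16 = 9
≈ $9.00

$9.00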